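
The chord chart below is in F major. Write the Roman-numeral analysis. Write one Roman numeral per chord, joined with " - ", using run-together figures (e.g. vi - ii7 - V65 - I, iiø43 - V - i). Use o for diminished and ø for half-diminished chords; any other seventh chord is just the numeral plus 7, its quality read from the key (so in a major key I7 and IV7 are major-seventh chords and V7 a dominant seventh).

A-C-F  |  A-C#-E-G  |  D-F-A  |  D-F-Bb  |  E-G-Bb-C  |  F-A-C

I6 - V7/vi - vi - IV6 - V65 - I

A-C-F: root F is the tonic; major triad there is I6.
A-C#-E-G: chromatic; A is V of vi, so V7/vi.
D-F-A has root D, degree 6 in F major, so vi.
D-F-Bb: root Bb is the subdominant; major triad there is IV6.
E-G-Bb-C: root C is the dominant; dominant seventh chord there is V65.
F-A-C has root F, degree 1 in F major, so I.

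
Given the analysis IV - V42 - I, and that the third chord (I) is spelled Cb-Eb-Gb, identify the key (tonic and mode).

Cb major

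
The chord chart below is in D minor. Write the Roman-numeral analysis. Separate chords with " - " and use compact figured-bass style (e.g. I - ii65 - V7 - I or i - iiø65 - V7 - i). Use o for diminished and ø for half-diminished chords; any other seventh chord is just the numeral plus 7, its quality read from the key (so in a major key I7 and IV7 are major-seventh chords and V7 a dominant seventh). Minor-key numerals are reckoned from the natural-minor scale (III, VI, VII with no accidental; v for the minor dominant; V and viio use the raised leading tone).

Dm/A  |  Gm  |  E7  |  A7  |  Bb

i64 - iv - V7/V - V7 - VI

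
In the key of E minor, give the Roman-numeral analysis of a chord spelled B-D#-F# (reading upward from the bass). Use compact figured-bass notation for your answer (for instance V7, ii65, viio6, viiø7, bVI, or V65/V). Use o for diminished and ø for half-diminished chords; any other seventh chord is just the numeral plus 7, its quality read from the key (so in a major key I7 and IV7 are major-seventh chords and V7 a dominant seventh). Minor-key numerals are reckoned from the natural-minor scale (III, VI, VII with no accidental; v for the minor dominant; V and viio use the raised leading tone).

V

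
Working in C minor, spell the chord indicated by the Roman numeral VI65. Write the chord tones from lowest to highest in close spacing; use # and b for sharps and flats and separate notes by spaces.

C Eb G Ab

In C minor, the submediant is Ab, and the diatonic chord built there is a major seventh chord.
That chord is spelled Ab-C-Eb-G.
With the 65 figure the chord is in first inversion; from the bass C upward in close position it reads C-Eb-G-Ab.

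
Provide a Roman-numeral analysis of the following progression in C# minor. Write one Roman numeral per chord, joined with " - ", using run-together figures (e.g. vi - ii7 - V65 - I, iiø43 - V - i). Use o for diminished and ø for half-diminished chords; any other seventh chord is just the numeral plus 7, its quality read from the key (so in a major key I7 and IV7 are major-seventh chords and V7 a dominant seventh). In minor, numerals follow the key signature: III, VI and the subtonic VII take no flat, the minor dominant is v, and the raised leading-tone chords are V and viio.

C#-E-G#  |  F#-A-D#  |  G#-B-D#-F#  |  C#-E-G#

i - iio6 - v7 - i

C#-E-G#: minor triad on C# = scale degree 1 → i.
F#-A-D#: diminished triad on D# = scale degree 2 → iio6.
G#-B-D#-F#: root G# is the dominant; minor seventh chord there is v7.
C#-E-G#: root C# is the tonic; minor triad there is i.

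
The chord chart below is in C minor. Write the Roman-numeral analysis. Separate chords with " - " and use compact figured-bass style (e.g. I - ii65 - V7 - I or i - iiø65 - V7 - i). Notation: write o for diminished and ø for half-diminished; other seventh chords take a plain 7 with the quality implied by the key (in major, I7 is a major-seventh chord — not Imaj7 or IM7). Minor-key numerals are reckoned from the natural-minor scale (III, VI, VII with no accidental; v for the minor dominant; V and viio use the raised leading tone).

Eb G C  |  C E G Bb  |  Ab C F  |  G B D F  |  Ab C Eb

i6 - V7/iv - iv6 - V7 - VI

Eb-G-C has root C, degree 1 in C minor, so i6.
C-E-G-Bb: chromatic; C is V of iv, so V7/iv.
Ab-C-F: minor triad on F = scale degree 4 → iv6.
G-B-D-F has root G, degree 5 in C minor, so V7.
Ab-C-Eb: major triad on Ab = scale degree 6 → VI.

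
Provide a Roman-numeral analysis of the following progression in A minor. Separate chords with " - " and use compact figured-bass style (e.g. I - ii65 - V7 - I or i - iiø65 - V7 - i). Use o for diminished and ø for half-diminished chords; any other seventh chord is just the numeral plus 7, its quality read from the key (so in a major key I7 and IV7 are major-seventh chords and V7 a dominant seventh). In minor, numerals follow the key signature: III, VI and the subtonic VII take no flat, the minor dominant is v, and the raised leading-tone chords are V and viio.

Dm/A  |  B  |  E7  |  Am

iv64 - V/V - V7 - i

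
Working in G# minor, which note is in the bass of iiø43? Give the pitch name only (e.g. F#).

iiø in G# minor has root A#; the chord is A#-C#-E-G#.
The figure 43 means second inversion — the fifth is in the bass.

E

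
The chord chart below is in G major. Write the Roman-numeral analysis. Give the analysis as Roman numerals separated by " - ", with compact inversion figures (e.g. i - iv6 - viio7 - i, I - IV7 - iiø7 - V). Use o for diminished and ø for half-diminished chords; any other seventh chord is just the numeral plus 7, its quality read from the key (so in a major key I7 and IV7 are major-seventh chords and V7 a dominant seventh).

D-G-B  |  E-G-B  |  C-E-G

I64 - vi - IV

D-G-B: root G is the tonic; major triad there is I64.
E-G-B has root E, degree 6 in G major, so vi.
C-E-G: root C is the subdominant; major triad there is IV.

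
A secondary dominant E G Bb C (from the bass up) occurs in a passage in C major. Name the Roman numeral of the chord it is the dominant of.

IV

The chord is a dominant seventh chord on C.
A dominant resolves down a perfect fifth: C → F. In C major, F is scale degree 4, i.e. IV.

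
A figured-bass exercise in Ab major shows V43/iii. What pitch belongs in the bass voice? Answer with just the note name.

The applied chord V43/iii is rooted on G: G-B-D-F.
The figure 43 means second inversion — the fifth is in the bass.

D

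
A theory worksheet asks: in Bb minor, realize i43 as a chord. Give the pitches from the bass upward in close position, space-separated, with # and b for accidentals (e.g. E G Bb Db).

The numeral's case and figure indicate a minor seventh chord. In Bb minor its root, the tonic, is Bb.
That chord is spelled Bb-Db-F-Ab.
With the 43 figure the chord is in second inversion; from the bass F upward in close position it reads F-Ab-Bb-Db.

F Ab Bb Db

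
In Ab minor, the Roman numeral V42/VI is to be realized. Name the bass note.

Bbb

The applied chord V42/VI is rooted on Cb: Cb-Eb-Gb-Bbb.
The figure 42 means third inversion — the seventh is in the bass.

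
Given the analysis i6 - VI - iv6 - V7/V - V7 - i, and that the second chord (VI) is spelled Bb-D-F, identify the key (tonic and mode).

D minor

VI is given as Bb-D-F — a major triad with root Bb.
Counting down 5 scale steps from Bb places the tonic on D; a major triad on degree 6 is diatonic only in minor.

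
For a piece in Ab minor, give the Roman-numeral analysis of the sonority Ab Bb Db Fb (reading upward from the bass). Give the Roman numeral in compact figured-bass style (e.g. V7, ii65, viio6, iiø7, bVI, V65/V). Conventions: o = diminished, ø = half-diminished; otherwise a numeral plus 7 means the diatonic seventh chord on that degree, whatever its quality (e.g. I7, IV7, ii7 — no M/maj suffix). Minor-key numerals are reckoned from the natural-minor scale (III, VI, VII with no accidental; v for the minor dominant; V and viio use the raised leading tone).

iiø42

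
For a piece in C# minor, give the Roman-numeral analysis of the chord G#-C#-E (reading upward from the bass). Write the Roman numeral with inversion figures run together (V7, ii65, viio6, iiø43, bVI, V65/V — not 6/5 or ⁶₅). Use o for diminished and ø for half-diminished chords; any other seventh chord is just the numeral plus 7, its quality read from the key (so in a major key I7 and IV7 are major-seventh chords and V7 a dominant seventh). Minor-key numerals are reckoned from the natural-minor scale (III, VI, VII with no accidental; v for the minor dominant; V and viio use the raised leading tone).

The pitches C#-E-G# form a minor triad rooted on C#.
In C# minor, C# is the tonic; the diatonic minor triad there is i.
With G# in the bass the chord is in second inversion, so the figured bass is 64.

i64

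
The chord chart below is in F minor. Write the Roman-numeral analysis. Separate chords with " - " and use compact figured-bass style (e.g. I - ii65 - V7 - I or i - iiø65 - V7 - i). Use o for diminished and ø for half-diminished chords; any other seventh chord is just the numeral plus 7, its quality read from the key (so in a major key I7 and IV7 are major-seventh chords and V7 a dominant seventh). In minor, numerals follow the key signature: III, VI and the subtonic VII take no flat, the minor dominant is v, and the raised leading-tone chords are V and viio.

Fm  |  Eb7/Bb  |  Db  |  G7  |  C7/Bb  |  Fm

Fm has root F, degree 1 in F minor, so i.
Eb7/Bb: dominant seventh chord on Eb = scale degree 7 → VII43.
Db: root Db is the submediant; major triad there is VI.
G7: a dominant seventh chord on G, the applied dominant of V → V7/V.
C7/Bb has root C, degree 5 in F minor, so V42.
Fm: root F is the tonic; minor triad there is i.

i - VII43 - VI - V7/V - V42 - i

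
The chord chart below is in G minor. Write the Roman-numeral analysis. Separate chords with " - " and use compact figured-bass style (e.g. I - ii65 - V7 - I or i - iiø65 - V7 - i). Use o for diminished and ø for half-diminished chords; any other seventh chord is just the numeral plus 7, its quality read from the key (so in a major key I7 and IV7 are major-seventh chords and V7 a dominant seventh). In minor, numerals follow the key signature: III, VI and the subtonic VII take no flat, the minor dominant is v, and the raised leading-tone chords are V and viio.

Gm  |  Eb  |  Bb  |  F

i - VI - III - VII

Gm: minor triad on G = scale degree 1 → i.
Eb has root Eb, degree 6 in G minor, so VI.
Bb: root Bb is the mediant; major triad there is III.
F: root F is the subtonic; major triad there is VII.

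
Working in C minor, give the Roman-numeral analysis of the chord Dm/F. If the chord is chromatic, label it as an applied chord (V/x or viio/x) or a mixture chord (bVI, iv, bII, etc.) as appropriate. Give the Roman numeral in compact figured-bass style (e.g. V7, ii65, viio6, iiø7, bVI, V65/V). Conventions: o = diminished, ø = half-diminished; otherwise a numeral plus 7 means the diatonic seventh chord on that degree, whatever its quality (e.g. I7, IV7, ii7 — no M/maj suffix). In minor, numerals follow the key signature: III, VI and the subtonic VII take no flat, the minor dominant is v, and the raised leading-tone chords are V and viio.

ii6

The pitches D-F-A form a minor triad rooted on D.
D is the second degree of C minor. This is the minor supertonic, borrowed from the parallel major (the Dorian ii).
With F in the bass the chord is in first inversion, so the figured bass is 6.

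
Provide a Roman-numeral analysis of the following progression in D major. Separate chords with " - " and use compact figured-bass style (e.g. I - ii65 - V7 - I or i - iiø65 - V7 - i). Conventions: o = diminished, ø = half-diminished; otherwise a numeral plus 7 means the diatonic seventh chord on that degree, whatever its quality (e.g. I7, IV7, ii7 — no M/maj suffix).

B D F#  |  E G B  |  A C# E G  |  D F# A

vi - ii - V7 - I

B-D-F#: root B is the submediant; minor triad there is vi.
E-G-B: root E is the supertonic; minor triad there is ii.
A-C#-E-G has root A, degree 5 in D major, so V7.
D-F#-A has root D, degree 1 in D major, so I.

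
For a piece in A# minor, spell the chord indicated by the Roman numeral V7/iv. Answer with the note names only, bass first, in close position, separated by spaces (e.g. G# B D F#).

A# C## E# G#

The slash means an applied dominant: we want the dominant of iv. In A# minor, iv is D# minor, and its dominant is built on A#.
Building a dominant seventh chord on A# gives A#-C##-E#-G#.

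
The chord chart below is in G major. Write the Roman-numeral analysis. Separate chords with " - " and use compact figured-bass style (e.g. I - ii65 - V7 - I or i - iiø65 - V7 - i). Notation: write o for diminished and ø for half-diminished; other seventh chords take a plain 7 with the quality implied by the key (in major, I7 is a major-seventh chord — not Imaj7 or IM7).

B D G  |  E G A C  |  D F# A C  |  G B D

B-D-G: major triad on G = scale degree 1 → I6.
E-G-A-C: root A is the supertonic; minor seventh chord there is ii43.
D-F#-A-C: dominant seventh chord on D = scale degree 5 → V7.
G-B-D: root G is the tonic; major triad there is I.

I6 - ii43 - V7 - I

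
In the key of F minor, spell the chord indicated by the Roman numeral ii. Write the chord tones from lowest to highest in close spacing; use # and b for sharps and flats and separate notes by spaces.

Scale degree 2 in F minor is G; here the chord built on it is altered to a minor triad. ii is the minor supertonic, borrowed from the parallel major (the Dorian ii).
So the chord is G-Bb-D, a minor triad.

G Bb D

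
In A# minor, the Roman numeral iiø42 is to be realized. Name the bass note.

A#

iiø in A# minor has root B#; the chord is B#-D#-F#-A#.
The figure 42 means third inversion — the seventh is in the bass.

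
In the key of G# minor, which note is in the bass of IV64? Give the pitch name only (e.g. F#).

IV in G# minor has root C#; the chord is C#-E#-G#.
The figure 64 means second inversion — the fifth is in the bass.

G#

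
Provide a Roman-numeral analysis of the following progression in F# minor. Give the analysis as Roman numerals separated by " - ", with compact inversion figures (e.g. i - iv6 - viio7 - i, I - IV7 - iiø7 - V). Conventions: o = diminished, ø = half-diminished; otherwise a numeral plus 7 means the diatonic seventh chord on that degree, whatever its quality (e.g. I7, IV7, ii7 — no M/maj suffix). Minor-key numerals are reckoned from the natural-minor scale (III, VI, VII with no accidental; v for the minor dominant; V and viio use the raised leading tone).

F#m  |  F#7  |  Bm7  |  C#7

F#m: root F# is the tonic; minor triad there is i.
F#7 is the secondary dominant of iv (dominant seventh chord on F#): V7/iv.
Bm7: root B is the subdominant; minor seventh chord there is iv7.
C#7 has root C#, degree 5 in F# minor, so V7.

i - V7/iv - iv7 - V7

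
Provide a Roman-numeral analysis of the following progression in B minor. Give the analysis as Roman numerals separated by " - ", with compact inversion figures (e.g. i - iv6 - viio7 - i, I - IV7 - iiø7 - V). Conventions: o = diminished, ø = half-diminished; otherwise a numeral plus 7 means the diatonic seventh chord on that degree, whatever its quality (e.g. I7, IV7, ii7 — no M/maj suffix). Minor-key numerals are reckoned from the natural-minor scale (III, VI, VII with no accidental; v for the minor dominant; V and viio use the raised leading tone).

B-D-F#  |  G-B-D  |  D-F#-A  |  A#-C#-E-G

B-D-F# has root B, degree 1 in B minor, so i.
G-B-D has root G, degree 6 in B minor, so VI.
D-F#-A: root D is the mediant; major triad there is III.
A#-C#-E-G: root A# is the leading tone; fully diminished seventh chord there is viio7.

i - VI - III - viio7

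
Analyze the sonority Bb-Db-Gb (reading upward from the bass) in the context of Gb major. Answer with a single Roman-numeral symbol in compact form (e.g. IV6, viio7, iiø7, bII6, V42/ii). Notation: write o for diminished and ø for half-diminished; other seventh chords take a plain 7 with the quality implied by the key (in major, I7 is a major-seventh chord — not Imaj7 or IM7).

I6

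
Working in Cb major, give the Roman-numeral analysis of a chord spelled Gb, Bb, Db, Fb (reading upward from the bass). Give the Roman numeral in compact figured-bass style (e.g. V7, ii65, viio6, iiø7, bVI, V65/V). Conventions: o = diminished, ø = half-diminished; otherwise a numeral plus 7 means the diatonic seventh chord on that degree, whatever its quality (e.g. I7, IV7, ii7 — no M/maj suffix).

V7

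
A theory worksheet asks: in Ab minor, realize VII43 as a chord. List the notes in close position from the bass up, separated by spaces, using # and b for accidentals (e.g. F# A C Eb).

Db Fb Gb Bb

In Ab minor, the seventh degree is Gb, and the diatonic chord built there is a dominant seventh chord.
That chord is spelled Gb-Bb-Db-Fb.
The figured bass 43 indicates second inversion, placing the fifth (Db) in the bass: Db-Fb-Gb-Bb.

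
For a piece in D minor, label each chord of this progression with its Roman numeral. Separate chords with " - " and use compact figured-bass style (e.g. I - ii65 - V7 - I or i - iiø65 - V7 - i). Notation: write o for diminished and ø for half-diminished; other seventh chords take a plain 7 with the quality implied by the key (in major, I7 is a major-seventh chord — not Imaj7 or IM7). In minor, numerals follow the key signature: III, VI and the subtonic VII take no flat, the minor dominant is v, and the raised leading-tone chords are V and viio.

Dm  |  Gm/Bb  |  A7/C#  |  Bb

i - iv6 - V65 - VI

Dm has root D, degree 1 in D minor, so i.
Gm/Bb has root G, degree 4 in D minor, so iv6.
A7/C#: root A is the dominant; dominant seventh chord there is V65.
Bb: major triad on Bb = scale degree 6 → VI.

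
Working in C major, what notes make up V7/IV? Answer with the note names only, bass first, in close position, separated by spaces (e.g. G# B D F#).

C E G Bb

The slash means an applied dominant: we want the dominant of IV. In C major, IV is F major, and its dominant is built on C.
Building a dominant seventh chord on C gives C-E-G-Bb.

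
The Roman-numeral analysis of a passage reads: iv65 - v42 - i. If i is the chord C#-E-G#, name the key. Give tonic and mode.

C# minor

The chord C#m is a minor triad rooted on C#; its label is i.
If C# is scale degree 1 and the mode makes that degree carry a minor triad, the tonic is C# and the mode is minor.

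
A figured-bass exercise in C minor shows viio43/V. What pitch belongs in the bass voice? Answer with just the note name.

C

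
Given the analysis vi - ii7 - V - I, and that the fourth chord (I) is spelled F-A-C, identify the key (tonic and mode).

F major

I is given as F-A-C — a major triad with root F.
If F is scale degree 1 and the mode makes that degree carry a major triad, the tonic is F and the mode is major.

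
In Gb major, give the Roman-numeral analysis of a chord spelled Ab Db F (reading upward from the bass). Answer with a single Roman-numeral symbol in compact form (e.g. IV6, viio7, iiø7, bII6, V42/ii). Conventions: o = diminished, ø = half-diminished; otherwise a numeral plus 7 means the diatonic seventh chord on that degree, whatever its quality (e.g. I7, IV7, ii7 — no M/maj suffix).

The pitches Db-F-Ab form a major triad rooted on Db.
Db is scale degree 5 in Gb major, and a major triad on that degree is written V.
With Ab in the bass the chord is in second inversion, so the figured bass is 64.

V64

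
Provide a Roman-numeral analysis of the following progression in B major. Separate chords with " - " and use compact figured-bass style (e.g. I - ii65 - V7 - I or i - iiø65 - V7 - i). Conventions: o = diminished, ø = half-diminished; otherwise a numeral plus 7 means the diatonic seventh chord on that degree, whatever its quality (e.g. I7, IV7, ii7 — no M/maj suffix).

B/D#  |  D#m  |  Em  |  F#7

B/D#: root B is the tonic; major triad there is I6.
D#m: minor triad on D# = scale degree 3 → iii.
Em: minor triad on E — chromatic; iv (borrowed from the parallel minor).
F#7 has root F#, degree 5 in B major, so V7.

I6 - iii - iv - V7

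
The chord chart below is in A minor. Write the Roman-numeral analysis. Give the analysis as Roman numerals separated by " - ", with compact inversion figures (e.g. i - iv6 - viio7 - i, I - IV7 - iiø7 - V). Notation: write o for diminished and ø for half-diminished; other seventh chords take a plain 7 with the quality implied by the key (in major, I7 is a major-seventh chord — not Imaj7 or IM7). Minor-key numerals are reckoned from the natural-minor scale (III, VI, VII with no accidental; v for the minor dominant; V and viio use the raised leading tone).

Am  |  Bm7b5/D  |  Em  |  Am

i - iiø65 - v - i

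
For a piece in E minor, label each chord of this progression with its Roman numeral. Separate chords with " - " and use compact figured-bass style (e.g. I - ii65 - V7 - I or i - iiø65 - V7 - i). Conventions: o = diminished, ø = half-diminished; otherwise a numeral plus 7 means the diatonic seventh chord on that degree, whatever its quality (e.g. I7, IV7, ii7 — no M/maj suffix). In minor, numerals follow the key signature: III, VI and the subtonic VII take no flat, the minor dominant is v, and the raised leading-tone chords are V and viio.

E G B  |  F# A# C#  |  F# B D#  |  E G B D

E-G-B: root E is the tonic; minor triad there is i.
F#-A#-C#: a major triad on F#, the applied dominant of V → V/V.
F#-B-D#: root B is the dominant; major triad there is V64.
E-G-B-D has root E, degree 1 in E minor, so i7.

i - V/V - V64 - i7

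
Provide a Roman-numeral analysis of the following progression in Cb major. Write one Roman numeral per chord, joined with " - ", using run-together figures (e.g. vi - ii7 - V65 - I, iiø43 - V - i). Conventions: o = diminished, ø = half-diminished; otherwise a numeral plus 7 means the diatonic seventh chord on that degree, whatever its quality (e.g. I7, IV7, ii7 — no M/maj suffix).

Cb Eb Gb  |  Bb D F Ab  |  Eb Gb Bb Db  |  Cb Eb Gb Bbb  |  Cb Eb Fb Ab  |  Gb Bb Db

I - V7/iii - iii7 - V7/IV - IV43 - V

Cb-Eb-Gb: major triad on Cb = scale degree 1 → I.
Bb-D-F-Ab: a dominant seventh chord on Bb, the applied dominant of iii → V7/iii.
Eb-Gb-Bb-Db: minor seventh chord on Eb = scale degree 3 → iii7.
Cb-Eb-Gb-Bbb: a dominant seventh chord on Cb, the applied dominant of IV → V7/IV.
Cb-Eb-Fb-Ab: root Fb is the subdominant; major seventh chord there is IV43.
Gb-Bb-Db has root Gb, degree 5 in Cb major, so V.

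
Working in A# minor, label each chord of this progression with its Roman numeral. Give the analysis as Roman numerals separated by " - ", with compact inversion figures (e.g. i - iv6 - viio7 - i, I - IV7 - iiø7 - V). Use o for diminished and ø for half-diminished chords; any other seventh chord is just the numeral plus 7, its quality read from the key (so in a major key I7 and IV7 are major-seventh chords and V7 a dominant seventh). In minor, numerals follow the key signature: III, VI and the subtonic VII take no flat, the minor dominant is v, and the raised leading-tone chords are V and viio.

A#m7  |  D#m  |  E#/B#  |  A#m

A#m7: minor seventh chord on A# = scale degree 1 → i7.
D#m: minor triad on D# = scale degree 4 → iv.
E#/B# has root E#, degree 5 in A# minor, so V64.
A#m: root A# is the tonic; minor triad there is i.

i7 - iv - V64 - i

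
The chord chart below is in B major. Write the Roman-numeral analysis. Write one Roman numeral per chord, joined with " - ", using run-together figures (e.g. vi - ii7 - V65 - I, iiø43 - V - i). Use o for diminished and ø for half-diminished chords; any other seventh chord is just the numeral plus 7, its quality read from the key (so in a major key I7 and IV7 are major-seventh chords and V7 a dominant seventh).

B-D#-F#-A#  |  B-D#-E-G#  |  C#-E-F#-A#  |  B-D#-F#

I7 - IV43 - V43 - I

B-D#-F#-A#: major seventh chord on B = scale degree 1 → I7.
B-D#-E-G# has root E, degree 4 in B major, so IV43.
C#-E-F#-A#: dominant seventh chord on F# = scale degree 5 → V43.
B-D#-F#: root B is the tonic; major triad there is I.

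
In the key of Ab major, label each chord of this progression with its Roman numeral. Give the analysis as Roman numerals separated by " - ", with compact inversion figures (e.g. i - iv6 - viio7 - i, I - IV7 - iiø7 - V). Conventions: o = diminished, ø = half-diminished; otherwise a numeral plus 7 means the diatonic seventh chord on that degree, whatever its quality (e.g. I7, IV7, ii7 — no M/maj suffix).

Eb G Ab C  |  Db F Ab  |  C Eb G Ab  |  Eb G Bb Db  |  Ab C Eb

I43 - IV - I65 - V7 - I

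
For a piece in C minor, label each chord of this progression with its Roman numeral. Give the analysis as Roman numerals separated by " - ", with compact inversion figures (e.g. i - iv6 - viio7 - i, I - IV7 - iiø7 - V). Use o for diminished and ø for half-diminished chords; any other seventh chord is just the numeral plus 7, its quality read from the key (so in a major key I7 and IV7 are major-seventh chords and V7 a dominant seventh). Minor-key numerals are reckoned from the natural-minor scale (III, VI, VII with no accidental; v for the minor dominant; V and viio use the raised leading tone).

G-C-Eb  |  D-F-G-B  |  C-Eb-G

G-C-Eb: minor triad on C = scale degree 1 → i64.
D-F-G-B has root G, degree 5 in C minor, so V43.
C-Eb-G: minor triad on C = scale degree 1 → i.

i64 - V43 - i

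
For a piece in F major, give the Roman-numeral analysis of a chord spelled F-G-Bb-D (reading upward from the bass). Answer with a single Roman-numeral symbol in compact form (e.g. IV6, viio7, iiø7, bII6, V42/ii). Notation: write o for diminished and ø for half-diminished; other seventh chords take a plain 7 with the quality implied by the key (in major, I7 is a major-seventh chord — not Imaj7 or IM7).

The pitches G-Bb-D-F form a minor seventh chord rooted on G.
G is scale degree 2 in F major, and a minor seventh chord on that degree is written ii7.
With F in the bass the chord is in third inversion, so the figured bass is 42.

ii42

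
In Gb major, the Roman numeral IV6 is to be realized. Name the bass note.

Eb

IV in Gb major has root Cb; the chord is Cb-Eb-Gb.
The figure 6 means first inversion — the third is in the bass.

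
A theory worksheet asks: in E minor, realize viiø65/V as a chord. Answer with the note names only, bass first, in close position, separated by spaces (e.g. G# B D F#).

C# E G# A#

viiø65/V is a secondary leading-tone chord. The target V is B in E minor; the applied chord is rooted a semitone below, on A#.
Building a half-diminished seventh chord on A# gives A#-C#-E-G#.
The figured bass 65 indicates first inversion, placing the third (C#) in the bass: C#-E-G#-A#.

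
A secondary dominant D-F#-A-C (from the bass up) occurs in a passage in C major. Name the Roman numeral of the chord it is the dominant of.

V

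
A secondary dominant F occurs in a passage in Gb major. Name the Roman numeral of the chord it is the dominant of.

iii

The chord is a major triad on F.
A dominant resolves down a perfect fifth: F → Bb. In Gb major, Bb is scale degree 3, i.e. iii.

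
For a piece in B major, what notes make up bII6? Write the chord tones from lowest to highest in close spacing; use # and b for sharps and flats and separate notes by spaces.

bII6 is the Neapolitan sixth — a major triad on the lowered second degree, here in its customary first inversion. In B major that root is C.
So the chord is C-E-G, a major triad.
With the 6 figure the chord is in first inversion; from the bass E upward in close position it reads E-G-C.

E G C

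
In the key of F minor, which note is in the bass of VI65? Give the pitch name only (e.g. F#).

F

VI in F minor has root Db; the chord is Db-F-Ab-C.
The figure 65 means first inversion — the third is in the bass.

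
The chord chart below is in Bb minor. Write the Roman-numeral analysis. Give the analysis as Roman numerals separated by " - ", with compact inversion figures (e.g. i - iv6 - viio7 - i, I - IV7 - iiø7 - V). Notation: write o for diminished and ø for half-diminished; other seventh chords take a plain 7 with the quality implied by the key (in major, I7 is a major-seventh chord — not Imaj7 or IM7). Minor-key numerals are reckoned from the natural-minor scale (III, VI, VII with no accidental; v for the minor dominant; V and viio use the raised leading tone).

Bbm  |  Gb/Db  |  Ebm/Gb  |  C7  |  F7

Bbm has root Bb, degree 1 in Bb minor, so i.
Gb/Db: root Gb is the submediant; major triad there is VI64.
Ebm/Gb: minor triad on Eb = scale degree 4 → iv6.
C7: a dominant seventh chord on C, the applied dominant of V → V7/V.
F7: dominant seventh chord on F = scale degree 5 → V7.

i - VI64 - iv6 - V7/V - V7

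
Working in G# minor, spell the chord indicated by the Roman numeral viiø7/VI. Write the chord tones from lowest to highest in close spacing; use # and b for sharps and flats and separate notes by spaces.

viiø7/VI is a secondary leading-tone chord. The target VI is E in G# minor; the applied chord is rooted a semitone below, on D#.
Building a half-diminished seventh chord on D# gives D#-F#-A-C#.

D# F# A C#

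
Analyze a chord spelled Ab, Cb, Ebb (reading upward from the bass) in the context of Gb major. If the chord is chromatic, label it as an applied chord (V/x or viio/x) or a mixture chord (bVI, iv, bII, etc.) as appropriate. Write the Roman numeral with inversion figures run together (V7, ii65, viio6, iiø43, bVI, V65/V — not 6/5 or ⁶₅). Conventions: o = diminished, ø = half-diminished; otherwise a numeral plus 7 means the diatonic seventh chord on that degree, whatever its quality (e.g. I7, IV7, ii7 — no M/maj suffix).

iio

The pitches Ab-Cb-Ebb form a diminished triad rooted on Ab.
Ab is the second degree of Gb major. This is the diminished supertonic triad, borrowed from the parallel minor.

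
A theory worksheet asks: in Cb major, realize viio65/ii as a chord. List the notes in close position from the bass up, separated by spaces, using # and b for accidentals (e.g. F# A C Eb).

Eb Gb Bbb C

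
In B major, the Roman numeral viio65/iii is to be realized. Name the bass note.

The applied chord viio65/iii is rooted on C##: C##-E#-G#-B.
The figure 65 means first inversion — the third is in the bass.

E#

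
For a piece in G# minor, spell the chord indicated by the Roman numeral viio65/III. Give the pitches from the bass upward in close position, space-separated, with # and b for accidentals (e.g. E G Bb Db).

viio65/III is a secondary leading-tone chord. The target III is B in G# minor; the applied chord is rooted a semitone below, on A#.
Building a fully diminished seventh chord on A# gives A#-C#-E-G.
The figured bass 65 indicates first inversion, placing the third (C#) in the bass: C#-E-G-A#.

C# E G A#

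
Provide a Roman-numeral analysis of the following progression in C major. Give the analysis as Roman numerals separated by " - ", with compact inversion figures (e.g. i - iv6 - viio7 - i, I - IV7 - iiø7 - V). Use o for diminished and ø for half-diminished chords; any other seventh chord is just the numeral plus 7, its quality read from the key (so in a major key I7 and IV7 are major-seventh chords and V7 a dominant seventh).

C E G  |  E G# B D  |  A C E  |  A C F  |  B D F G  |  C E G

C-E-G has root C, degree 1 in C major, so I.
E-G#-B-D: chromatic; E is V of vi, so V7/vi.
A-C-E: root A is the submediant; minor triad there is vi.
A-C-F: root F is the subdominant; major triad there is IV6.
B-D-F-G: dominant seventh chord on G = scale degree 5 → V65.
C-E-G has root C, degree 1 in C major, so I.

I - V7/vi - vi - IV6 - V65 - I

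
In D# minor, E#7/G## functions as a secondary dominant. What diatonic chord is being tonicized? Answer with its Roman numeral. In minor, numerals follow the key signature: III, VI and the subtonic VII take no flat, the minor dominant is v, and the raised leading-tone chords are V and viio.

The chord is a dominant seventh chord on E#.
A dominant resolves down a perfect fifth: E# → A#. In D# minor, A# is scale degree 5, i.e. V.

V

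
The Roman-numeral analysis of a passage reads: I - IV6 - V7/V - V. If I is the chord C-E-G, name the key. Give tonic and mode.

The chord C is a major triad rooted on C; its label is I.
If C is scale degree 1 and the mode makes that degree carry a major triad, the tonic is C and the mode is major.

C major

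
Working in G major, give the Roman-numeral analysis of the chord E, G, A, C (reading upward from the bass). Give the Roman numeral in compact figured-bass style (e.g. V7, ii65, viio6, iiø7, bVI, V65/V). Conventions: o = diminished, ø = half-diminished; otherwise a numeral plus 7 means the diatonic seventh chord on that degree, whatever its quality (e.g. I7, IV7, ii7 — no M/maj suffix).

The pitches A-C-E-G form a minor seventh chord rooted on A.
In G major, A is the supertonic; the diatonic minor seventh chord there is ii7.
With E in the bass the chord is in second inversion, so the figured bass is 43.

ii43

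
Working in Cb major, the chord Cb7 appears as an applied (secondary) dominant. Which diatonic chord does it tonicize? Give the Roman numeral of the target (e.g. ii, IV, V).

The chord is a dominant seventh chord on Cb.
A dominant resolves down a perfect fifth: Cb → Fb. In Cb major, Fb is scale degree 4, i.e. IV.

IV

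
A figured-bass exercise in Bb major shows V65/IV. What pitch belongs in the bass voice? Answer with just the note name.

D

The applied chord V65/IV is rooted on Bb: Bb-D-F-Ab.
The figure 65 means first inversion — the third is in the bass.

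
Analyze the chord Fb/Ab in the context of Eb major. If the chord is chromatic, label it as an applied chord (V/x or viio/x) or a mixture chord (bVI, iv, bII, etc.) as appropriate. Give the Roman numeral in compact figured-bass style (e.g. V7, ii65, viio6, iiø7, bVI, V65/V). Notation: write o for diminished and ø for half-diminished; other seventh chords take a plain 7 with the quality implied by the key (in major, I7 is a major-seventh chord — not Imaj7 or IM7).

Stacked in thirds the chord is Fb-Ab-Cb: a major triad on Fb.
Fb is the lowered second degree of Eb major (diatonic 2 would be F). This is the Neapolitan sixth — a major triad on the lowered second degree, here in its customary first inversion.
With Ab in the bass the chord is in first inversion, so the figured bass is 6.

bII6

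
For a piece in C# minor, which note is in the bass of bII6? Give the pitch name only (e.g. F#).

bII in C# minor has root D; the chord is D-F#-A.
The figure 6 means first inversion — the third is in the bass.

F#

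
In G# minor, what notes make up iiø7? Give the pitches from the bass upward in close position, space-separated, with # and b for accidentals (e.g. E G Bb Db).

A# C# E G#

The numeral's case and figure indicate a half-diminished seventh chord. In G# minor its root, scale degree 2, is A#.
Stacking thirds from A# gives A#-C#-E-G#.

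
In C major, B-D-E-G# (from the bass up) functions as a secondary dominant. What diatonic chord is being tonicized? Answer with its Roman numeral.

vi

The chord is a dominant seventh chord on E.
A dominant resolves down a perfect fifth: E → A. In C major, A is scale degree 6, i.e. vi.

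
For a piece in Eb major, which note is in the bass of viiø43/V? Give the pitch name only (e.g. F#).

The applied chord viiø43/V is rooted on A: A-C-Eb-G.
The figure 43 means second inversion — the fifth is in the bass.

Eb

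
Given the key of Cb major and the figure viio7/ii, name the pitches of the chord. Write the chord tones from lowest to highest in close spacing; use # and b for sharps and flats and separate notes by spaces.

C Eb Gb Bbb

viio7/ii is a secondary leading-tone chord. The target ii is Db in Cb major; the applied chord is rooted a semitone below, on C.
Building a fully diminished seventh chord on C gives C-Eb-Gb-Bbb.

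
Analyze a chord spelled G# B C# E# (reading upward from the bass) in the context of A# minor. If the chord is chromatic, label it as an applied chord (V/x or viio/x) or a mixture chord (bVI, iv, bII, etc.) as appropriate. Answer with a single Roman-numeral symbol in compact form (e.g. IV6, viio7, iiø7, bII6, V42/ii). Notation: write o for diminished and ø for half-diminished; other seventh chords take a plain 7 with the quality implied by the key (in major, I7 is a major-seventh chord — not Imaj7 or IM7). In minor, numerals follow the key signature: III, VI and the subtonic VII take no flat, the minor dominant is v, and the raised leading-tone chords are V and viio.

The pitches C#-E#-G#-B form a dominant seventh chord rooted on C#.
C# is not a diatonic chord root with this quality in A# minor, but it lies a perfect fifth above F# (VI), so the chord functions as an applied dominant of VI.
With G# in the bass the chord is in second inversion, so the figured bass is 43.

V43/VI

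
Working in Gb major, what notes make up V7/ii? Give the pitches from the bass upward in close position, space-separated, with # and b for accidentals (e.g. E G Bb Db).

The slash means an applied dominant: we want the dominant of ii. In Gb major, ii is Ab minor, and its dominant is built on Eb.
Building a dominant seventh chord on Eb gives Eb-G-Bb-Db.

Eb G Bb Db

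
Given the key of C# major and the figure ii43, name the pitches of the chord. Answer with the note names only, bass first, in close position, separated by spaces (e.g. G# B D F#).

A# C# D# F#

The numeral's case and figure indicate a minor seventh chord. In C# major its root, the supertonic, is D#.
That chord is spelled D#-F#-A#-C#.
The figured bass 43 indicates second inversion, placing the fifth (A#) in the bass: A#-C#-D#-F#.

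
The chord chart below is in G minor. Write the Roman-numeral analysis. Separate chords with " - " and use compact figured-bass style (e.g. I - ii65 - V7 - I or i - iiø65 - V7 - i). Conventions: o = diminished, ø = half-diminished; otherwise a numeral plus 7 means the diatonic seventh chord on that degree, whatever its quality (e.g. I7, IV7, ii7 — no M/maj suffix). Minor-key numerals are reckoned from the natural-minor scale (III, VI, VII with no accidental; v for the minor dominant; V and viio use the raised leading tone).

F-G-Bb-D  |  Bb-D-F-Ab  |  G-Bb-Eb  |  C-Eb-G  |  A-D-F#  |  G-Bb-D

i42 - V7/VI - VI6 - iv - V64 - i

F-G-Bb-D: minor seventh chord on G = scale degree 1 → i42.
Bb-D-F-Ab: a dominant seventh chord on Bb, the applied dominant of VI → V7/VI.
G-Bb-Eb: major triad on Eb = scale degree 6 → VI6.
C-Eb-G: minor triad on C = scale degree 4 → iv.
A-D-F# has root D, degree 5 in G minor, so V64.
G-Bb-D: root G is the tonic; minor triad there is i.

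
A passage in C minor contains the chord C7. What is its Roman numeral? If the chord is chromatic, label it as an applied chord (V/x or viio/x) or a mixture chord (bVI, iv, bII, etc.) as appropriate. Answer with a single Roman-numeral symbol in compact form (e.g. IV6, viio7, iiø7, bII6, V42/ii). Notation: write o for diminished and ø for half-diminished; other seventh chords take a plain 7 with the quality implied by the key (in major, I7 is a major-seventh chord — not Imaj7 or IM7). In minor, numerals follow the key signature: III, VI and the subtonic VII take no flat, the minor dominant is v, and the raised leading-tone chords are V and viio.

V7/iv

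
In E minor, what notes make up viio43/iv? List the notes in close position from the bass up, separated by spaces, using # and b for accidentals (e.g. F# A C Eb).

D F G# B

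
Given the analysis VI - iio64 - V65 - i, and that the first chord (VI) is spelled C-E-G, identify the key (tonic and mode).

VI is given as C-E-G — a major triad with root C.
If C is scale degree 6 and the mode makes that degree carry a major triad, the tonic is E and the mode is minor.

E minor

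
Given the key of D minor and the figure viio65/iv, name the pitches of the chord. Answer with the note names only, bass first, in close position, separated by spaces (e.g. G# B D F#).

A C Eb F#

viio65/iv is a secondary leading-tone chord. The target iv is G in D minor; the applied chord is rooted a semitone below, on F#.
Building a fully diminished seventh chord on F# gives F#-A-C-Eb.
The figured bass 65 indicates first inversion, placing the third (A) in the bass: A-C-Eb-F#.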